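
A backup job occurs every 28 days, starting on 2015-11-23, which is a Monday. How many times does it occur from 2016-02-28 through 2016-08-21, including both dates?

Occurrences land 28·i days after 2015-11-23 for i = 0, 1, 2, …
2016-02-28 is 97 days after the start; 97 ÷ 28 = 3 remainder 13; since the remainder is 13, round up to i = 4. First occurrence in the window: #5 on 2016-03-14 (4×28 = 112 days in).
2016-08-21 is 272 days after the start; 272 ÷ 28 = 9 remainder 20. Last occurrence in the window: #10 on 2016-08-01.
Occurrences #5 through #10: 6 in total.

6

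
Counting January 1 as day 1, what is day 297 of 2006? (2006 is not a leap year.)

January has 31 days (297 − 31 = 266 remain).
February has 28 days (266 − 28 = 238 remain).
March has 31 days (238 − 31 = 207 remain).
April has 30 days (207 − 30 = 177 remain).
May has 31 days (177 − 31 = 146 remain).
June has 30 days (146 − 30 = 116 remain).
July has 31 days (116 − 31 = 85 remain).
August has 31 days (85 − 31 = 54 remain).
September has 30 days (54 − 30 = 24 remain).
24 into October → October 24.

October 24, 2006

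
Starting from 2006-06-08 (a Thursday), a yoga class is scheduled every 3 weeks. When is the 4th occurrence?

2006-08-10

The 4th occurrence is 3 intervals after the first: 3 × 21 = 63 days after 2006-06-08.
June has 30 days — 22 days to the end of June leaves 41.
July has 31 days (10 left).
10 days into August → 2006-08-10.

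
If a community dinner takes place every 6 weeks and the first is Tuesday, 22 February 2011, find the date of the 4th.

The 4th occurrence is 3 intervals after the first: 3 × 42 = 126 days after 22 February 2011.
February has 28 days — 6 days to the end of February leaves 120.
March has 31 days (89 left).
April has 30 days (59 left).
May has 31 days (28 left).
28 days into June → 28 June 2011.

28 June 2011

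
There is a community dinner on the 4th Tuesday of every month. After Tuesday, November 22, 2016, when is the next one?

November 2016 starts on a Tuesday; its first Tuesday is the 1st, so the 4th Tuesday is the 22nd — November 22, 2016.
That is not after November 22, 2016, so look at December 2016.
December 2016 starts on a Thursday; its first Tuesday is the 6th, so the 4th Tuesday is the 27th — December 27, 2016.

December 27, 2016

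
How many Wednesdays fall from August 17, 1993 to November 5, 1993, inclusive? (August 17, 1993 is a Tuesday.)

12

August 17, 1993 is a Tuesday; the first Wednesday on or after it is August 18, 1993 (1 day later).
From August 18, 1993 to November 5, 1993: 13 + 30 + 31 + 5 = 79 days (rest of August, September, October, November).
79 ÷ 7 = 11 full weeks with remainder 2, so 11 more Wednesdays after the first → 12.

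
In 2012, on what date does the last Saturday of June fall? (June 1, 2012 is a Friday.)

June 2012 begins on a Friday, so the first Saturday is June 2 (1 day later).
June 2012 has 30 days. Adding weeks: 2, 9, 16, 23, 30 — the last one ≤ 30 is the 30th.

2012-06-30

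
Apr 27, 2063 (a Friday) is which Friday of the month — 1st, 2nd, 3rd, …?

Day 27 falls in week ⌈27/7⌉ of the month.
Days 1–7 hold the 1st Friday, 8–14 the 2nd, 15–21 the 3rd, 22–28 the 4th, 29–31 the 5th.
27 is in the range for the 4th.

4th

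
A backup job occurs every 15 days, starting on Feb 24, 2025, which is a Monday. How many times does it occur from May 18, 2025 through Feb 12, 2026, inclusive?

Occurrences land 15·i days after Feb 24, 2025 for i = 0, 1, 2, …
May 18, 2025 is 83 days after the start; 83 ÷ 15 = 5 remainder 8; since the remainder is 8, round up to i = 6. First occurrence in the window: #7 on May 25, 2025 (6×15 = 90 days in).
Feb 12, 2026 is 353 days after the start; 353 ÷ 15 = 23 remainder 8. Last occurrence in the window: #24 on Feb 4, 2026.
Occurrences #7 through #24: 18 in total.

18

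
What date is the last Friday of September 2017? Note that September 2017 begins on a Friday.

2017-09-29

September 2017 begins on a Friday, so the first Friday is September 1.
September 2017 has 30 days. Adding weeks: 1, 8, 15, 22, 29 — the last one ≤ 30 is the 29th.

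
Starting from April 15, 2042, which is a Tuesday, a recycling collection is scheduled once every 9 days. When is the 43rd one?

April 28, 2043

The 43rd occurrence is 42 intervals after the first: 42 × 9 = 378 days after April 15, 2042.
April has 30 days — 15 days to the end of April leaves 363.
May has 31 days (332 left).
June has 30 days (302 left).
July has 31 days (271 left).
August has 31 days (240 left).
September has 30 days (210 left).
October has 31 days (179 left).
November has 30 days (149 left).
December has 31 days (118 left).
January has 31 days (87 left).
February has 28 days (59 left).
March has 31 days (28 left).
28 days into April → April 28, 2043.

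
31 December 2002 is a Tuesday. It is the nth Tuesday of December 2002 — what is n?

5th

Day 31 falls in week ⌈31/7⌉ of the month.
Days 1–7 hold the 1st Tuesday, 8–14 the 2nd, 15–21 the 3rd, 22–28 the 4th, 29–31 the 5th.
31 is in the range for the 5th.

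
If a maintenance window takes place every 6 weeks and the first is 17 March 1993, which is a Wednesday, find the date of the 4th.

21 July 1993

The 4th occurrence is 3 intervals after the first: 3 × 42 = 126 days after 17 March 1993.
March has 31 days — 14 days to the end of March leaves 112.
April has 30 days (82 left).
May has 31 days (51 left).
June has 30 days (21 left).
21 days into July → 21 July 1993.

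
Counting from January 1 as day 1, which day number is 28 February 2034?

Days in months before February: 31 = 31.
Plus 28 days into February → day 59.

59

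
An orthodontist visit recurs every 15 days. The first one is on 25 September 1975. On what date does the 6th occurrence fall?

The 6th occurrence is 5 intervals after the first: 5 × 15 = 75 days after 25 September 1975.
September has 30 days — 5 days to the end of September leaves 70.
October has 31 days (39 left).
November has 30 days (9 left).
9 days into December → 9 December 1975.

9 December 1975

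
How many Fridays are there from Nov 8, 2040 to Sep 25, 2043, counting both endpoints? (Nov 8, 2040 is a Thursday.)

Nov 8, 2040 is a Thursday; the first Friday on or after it is Nov 9, 2040 (1 day later).
From Nov 9, 2040 to Sep 25, 2043: 52 + 365 + 365 + 268 = 1050 days (rest of 2040, 2041, 2042, to Sep 25, 2043 in 2043).
1050 ÷ 7 = 150 full weeks with remainder 0, so 150 more Fridays after the first → 151.

151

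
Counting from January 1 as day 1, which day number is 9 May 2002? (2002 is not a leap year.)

129

Days in months before May: 31 + 28 + 31 + 30 = 120.
Plus 9 days into May → day 129.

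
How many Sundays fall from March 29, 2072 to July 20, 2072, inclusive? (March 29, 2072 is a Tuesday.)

16

March 29, 2072 is a Tuesday; the first Sunday on or after it is April 3, 2072 (5 days later).
From April 3, 2072 to July 20, 2072: 27 + 31 + 30 + 20 = 108 days (rest of April, May, June, July).
108 ÷ 7 = 15 full weeks with remainder 3, so 15 more Sundays after the first → 16.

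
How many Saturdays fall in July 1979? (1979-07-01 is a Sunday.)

1979-07-01 is a Sunday; the first Saturday on or after it is 1979-07-07 (6 days later).
From 1979-07-07 to 1979-07-31 is 31 − 7 = 24 days.
24 ÷ 7 = 3 full weeks with remainder 3, so 3 more Saturdays after the first → 4.

4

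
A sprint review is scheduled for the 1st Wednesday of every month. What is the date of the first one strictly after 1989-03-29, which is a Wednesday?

1989-04-05

March 1989 starts on a Wednesday, so its 1st Wednesday is 1989-03-01.
That is not after 1989-03-29, so look at April 1989.
April 1989 starts on a Saturday, so its 1st Wednesday is 1989-04-05 (4 days in).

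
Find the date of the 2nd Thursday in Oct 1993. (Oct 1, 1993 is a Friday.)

Oct 14, 1993

Oct 1993 begins on a Friday, so the first Thursday is Oct 7 (6 days later).
The 2nd Thursday is 1 weeks later: 7 + 7 = 14.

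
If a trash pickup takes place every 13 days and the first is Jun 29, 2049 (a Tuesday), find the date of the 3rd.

The 3rd occurrence is 2 intervals after the first: 2 × 13 = 26 days after Jun 29, 2049.
Jun has 30 days — 1 day to the end of Jun leaves 25.
25 days into Jul → Jul 25, 2049.

Jul 25, 2049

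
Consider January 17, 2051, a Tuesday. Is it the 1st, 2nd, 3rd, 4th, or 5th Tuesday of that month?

3rd

Day 17 falls in week ⌈17/7⌉ of the month.
Days 1–7 hold the 1st Tuesday, 8–14 the 2nd, 15–21 the 3rd, 22–28 the 4th, 29–31 the 5th.
17 is in the range for the 3rd.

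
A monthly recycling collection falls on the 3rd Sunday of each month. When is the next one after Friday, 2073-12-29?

2074-01-21

December 2073 starts on a Friday; its first Sunday is the 3rd, so the 3rd Sunday is the 17th — 2073-12-17.
That is not after 2073-12-29, so look at January 2074.
January 2074 starts on a Monday; its first Sunday is the 7th, so the 3rd Sunday is the 21st — 2074-01-21.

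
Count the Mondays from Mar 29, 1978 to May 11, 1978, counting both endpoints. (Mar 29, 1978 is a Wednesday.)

Mar 29, 1978 is a Wednesday; the first Monday on or after it is Apr 3, 1978 (5 days later).
From Apr 3, 1978 to May 11, 1978: 27 + 11 = 38 days (rest of Apr, May).
38 ÷ 7 = 5 full weeks with remainder 3, so 5 more Mondays after the first → 6.

6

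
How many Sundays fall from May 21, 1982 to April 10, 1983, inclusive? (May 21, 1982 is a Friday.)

47

May 21, 1982 is a Friday; the first Sunday on or after it is May 23, 1982 (2 days later).
From May 23, 1982 to April 10, 1983: 222 + 100 = 322 days (rest of 1982, to April 10, 1983 in 1983).
322 ÷ 7 = 46 full weeks with remainder 0, so 46 more Sundays after the first → 47.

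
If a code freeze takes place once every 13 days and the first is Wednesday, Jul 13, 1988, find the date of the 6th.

The 6th occurrence is 5 intervals after the first: 5 × 13 = 65 days after Jul 13, 1988.
Jul has 31 days — 18 days to the end of Jul leaves 47.
Aug has 31 days (16 left).
16 days into Sep → Sep 16, 1988.

Sep 16, 1988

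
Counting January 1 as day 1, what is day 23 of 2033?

23 into January → January 23.

23 January 2033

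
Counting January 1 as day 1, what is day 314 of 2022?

January has 31 days (314 − 31 = 283 remain).
February has 28 days (283 − 28 = 255 remain).
March has 31 days (255 − 31 = 224 remain).
April has 30 days (224 − 30 = 194 remain).
May has 31 days (194 − 31 = 163 remain).
June has 30 days (163 − 30 = 133 remain).
July has 31 days (133 − 31 = 102 remain).
August has 31 days (102 − 31 = 71 remain).
September has 30 days (71 − 30 = 41 remain).
October has 31 days (41 − 31 = 10 remain).
10 into November → November 10.

10 November 2022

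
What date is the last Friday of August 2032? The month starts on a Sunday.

August 2032 begins on a Sunday, so the first Friday is August 6 (5 days later).
August 2032 has 31 days. Adding weeks: 6, 13, 20, 27 — the last one ≤ 31 is the 27th.

2032-08-27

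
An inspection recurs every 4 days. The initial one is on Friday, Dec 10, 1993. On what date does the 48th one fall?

Jun 16, 1994

The 48th occurrence is 47 intervals after the first: 47 × 4 = 188 days after Dec 10, 1993.
Dec has 31 days — 21 days to the end of Dec leaves 167.
Jan has 31 days (136 left).
Feb has 28 days (108 left).
Mar has 31 days (77 left).
Apr has 30 days (47 left).
May has 31 days (16 left).
16 days into Jun → Jun 16, 1994.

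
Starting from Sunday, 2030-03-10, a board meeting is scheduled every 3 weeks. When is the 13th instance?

2030-11-17

The 13th occurrence is 12 intervals after the first: 12 × 21 = 252 days after 2030-03-10.
March has 31 days — 21 days to the end of March leaves 231.
April has 30 days (201 left).
May has 31 days (170 left).
June has 30 days (140 left).
July has 31 days (109 left).
August has 31 days (78 left).
September has 30 days (48 left).
October has 31 days (17 left).
17 days into November → 2030-11-17.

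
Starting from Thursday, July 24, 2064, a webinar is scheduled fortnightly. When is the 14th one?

The 14th occurrence is 13 intervals after the first: 13 × 14 = 182 days after July 24, 2064.
July has 31 days — 7 days to the end of July leaves 175.
August has 31 days (144 left).
September has 30 days (114 left).
October has 31 days (83 left).
November has 30 days (53 left).
December has 31 days (22 left).
22 days into January → January 22, 2065.

January 22, 2065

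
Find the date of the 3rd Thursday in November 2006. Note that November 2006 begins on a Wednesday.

November 16, 2006

November 2006 begins on a Wednesday, so the first Thursday is November 2 (1 day later).
The 3rd Thursday is 2 weeks later: 2 + 14 = 16.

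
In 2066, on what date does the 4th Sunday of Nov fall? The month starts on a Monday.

Nov 2066 begins on a Monday, so the first Sunday is Nov 7 (6 days later).
The 4th Sunday is 3 weeks later: 7 + 21 = 28.

Nov 28, 2066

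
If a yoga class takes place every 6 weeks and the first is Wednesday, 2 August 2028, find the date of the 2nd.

13 September 2028

The 2nd occurrence is 1 interval after the first: 1 × 42 = 42 days after 2 August 2028.
August has 31 days — 29 days to the end of August leaves 13.
13 days into September → 13 September 2028.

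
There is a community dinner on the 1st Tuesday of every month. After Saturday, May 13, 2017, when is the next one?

Jun 6, 2017

May 2017 starts on a Monday, so its 1st Tuesday is May 2, 2017 (1 day in).
That is not after May 13, 2017, so look at Jun 2017.
Jun 2017 starts on a Thursday, so its 1st Tuesday is Jun 6, 2017 (5 days in).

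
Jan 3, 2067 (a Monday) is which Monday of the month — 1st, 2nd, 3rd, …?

1st

Day 3 falls in week ⌈3/7⌉ of the month.
Days 1–7 hold the 1st Monday, 8–14 the 2nd, 15–21 the 3rd, 22–28 the 4th, 29–31 the 5th.
3 is in the range for the 1st.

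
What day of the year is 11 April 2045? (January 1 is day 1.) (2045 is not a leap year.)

Days in months before April: 31 + 28 + 31 = 90.
Plus 11 days into April → day 101.

101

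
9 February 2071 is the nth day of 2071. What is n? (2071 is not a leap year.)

Days in months before February: 31 = 31.
Plus 9 days into February → day 40.

40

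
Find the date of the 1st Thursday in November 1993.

November 1993 begins on a Monday, so the first Thursday is November 4 (3 days later).

November 4, 1993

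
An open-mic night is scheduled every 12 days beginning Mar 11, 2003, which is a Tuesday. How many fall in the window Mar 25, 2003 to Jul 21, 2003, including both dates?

10

Occurrences land 12·i days after Mar 11, 2003 for i = 0, 1, 2, …
Mar 25, 2003 is 14 days after the start; 14 ÷ 12 = 1 remainder 2; since the remainder is 2, round up to i = 2. First occurrence in the window: #3 on Apr 4, 2003 (2×12 = 24 days in).
Jul 21, 2003 is 132 days after the start; 132 ÷ 12 = 11 remainder 0. Last occurrence in the window: #12 on Jul 21, 2003.
Occurrences #3 through #12: 10 in total.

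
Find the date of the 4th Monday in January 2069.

The first Monday of January 2069 is January 7.
The 4th Monday is 3 weeks later: 7 + 21 = 28.

28 January 2069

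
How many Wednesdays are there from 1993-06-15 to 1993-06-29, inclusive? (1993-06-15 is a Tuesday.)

2

1993-06-15 is a Tuesday; the first Wednesday on or after it is 1993-06-16 (1 day later).
From 1993-06-16 to 1993-06-29 is 29 − 16 = 13 days.
13 ÷ 7 = 1 full weeks with remainder 6, so 1 more Wednesdays after the first → 2.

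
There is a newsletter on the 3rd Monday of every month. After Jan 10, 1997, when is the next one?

Jan 1997 starts on a Wednesday; its first Monday is the 6th, so the 3rd Monday is the 20th — Jan 20, 1997.
Jan 20, 1997 is after Jan 10, 1997, so that is the next one.

Jan 20, 1997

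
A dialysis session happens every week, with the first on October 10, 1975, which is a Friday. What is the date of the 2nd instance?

The 2nd occurrence is 1 interval after the first: 1 × 7 = 7 days after October 10, 1975.
7 days later is October 17, 1975.

October 17, 1975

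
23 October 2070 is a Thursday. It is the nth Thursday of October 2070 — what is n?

4th

Day 23 falls in week ⌈23/7⌉ of the month.
Days 1–7 hold the 1st Thursday, 8–14 the 2nd, 15–21 the 3rd, 22–28 the 4th, 29–31 the 5th.
23 is in the range for the 4th.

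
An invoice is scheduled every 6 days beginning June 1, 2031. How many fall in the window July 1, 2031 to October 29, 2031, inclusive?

21

Occurrences land 6·i days after June 1, 2031 for i = 0, 1, 2, …
July 1, 2031 is 30 days after the start; 30 ÷ 6 = 5 remainder 0. First occurrence in the window: #6 on July 1, 2031 (5×6 = 30 days in).
October 29, 2031 is 150 days after the start; 150 ÷ 6 = 25 remainder 0. Last occurrence in the window: #26 on October 29, 2031.
Occurrences #6 through #26: 21 in total.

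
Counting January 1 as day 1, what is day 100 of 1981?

10 April 1981

January has 31 days (100 − 31 = 69 remain).
February has 28 days (69 − 28 = 41 remain).
March has 31 days (41 − 31 = 10 remain).
10 into April → April 10.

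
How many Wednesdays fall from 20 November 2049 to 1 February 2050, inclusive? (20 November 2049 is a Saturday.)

20 November 2049 is a Saturday; the first Wednesday on or after it is 24 November 2049 (4 days later).
From 24 November 2049 to 1 February 2050: 6 + 31 + 31 + 1 = 69 days (rest of November, December, January, February).
69 ÷ 7 = 9 full weeks with remainder 6, so 9 more Wednesdays after the first → 10.

10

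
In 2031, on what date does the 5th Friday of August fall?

August 29, 2031

The first Friday of August 2031 is August 1.
The 5th Friday is 4 weeks later: 1 + 28 = 29.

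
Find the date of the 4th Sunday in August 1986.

1986-08-24

The first Sunday of August 1986 is August 3.
The 4th Sunday is 3 weeks later: 3 + 21 = 24.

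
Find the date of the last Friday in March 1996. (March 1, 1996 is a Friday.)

March 1996 begins on a Friday, so the first Friday is March 1.
March 1996 has 31 days. Adding weeks: 1, 8, 15, 22, 29 — the last one ≤ 31 is the 29th.

1996-03-29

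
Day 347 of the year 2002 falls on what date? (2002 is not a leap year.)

2002-12-13

January has 31 days (347 − 31 = 316 remain).
February has 28 days (316 − 28 = 288 remain).
March has 31 days (288 − 31 = 257 remain).
April has 30 days (257 − 30 = 227 remain).
May has 31 days (227 − 31 = 196 remain).
June has 30 days (196 − 30 = 166 remain).
July has 31 days (166 − 31 = 135 remain).
August has 31 days (135 − 31 = 104 remain).
September has 30 days (104 − 30 = 74 remain).
October has 31 days (74 − 31 = 43 remain).
November has 30 days (43 − 30 = 13 remain).
13 into December → December 13.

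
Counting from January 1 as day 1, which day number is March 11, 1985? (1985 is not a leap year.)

70

Days in months before March: 31 + 28 = 59.
Plus 11 days into March → day 70.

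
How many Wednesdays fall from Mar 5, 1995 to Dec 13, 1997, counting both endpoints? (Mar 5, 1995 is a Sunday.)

145

Mar 5, 1995 is a Sunday; the first Wednesday on or after it is Mar 8, 1995 (3 days later).
From Mar 8, 1995 to Dec 13, 1997: 298 + 366 + 347 = 1011 days (rest of 1995, 1996, to Dec 13, 1997 in 1997).
1011 ÷ 7 = 144 full weeks with remainder 3, so 144 more Wednesdays after the first → 145.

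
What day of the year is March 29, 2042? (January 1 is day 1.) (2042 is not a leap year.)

Days in months before March: 31 + 28 = 59.
Plus 29 days into March → day 88.

88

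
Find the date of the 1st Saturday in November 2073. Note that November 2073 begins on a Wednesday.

2073-11-04

November 2073 begins on a Wednesday, so the first Saturday is November 4 (3 days later).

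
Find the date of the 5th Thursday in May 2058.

The first Thursday of May 2058 is May 2.
The 5th Thursday is 4 weeks later: 2 + 28 = 30.

May 30, 2058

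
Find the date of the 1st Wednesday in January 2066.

6 January 2066

The first Wednesday of January 2066 is January 6.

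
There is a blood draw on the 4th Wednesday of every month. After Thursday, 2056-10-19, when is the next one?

2056-10-25

October 2056 starts on a Sunday; its first Wednesday is the 4th, so the 4th Wednesday is the 25th — 2056-10-25.
2056-10-25 is after 2056-10-19, so that is the next one.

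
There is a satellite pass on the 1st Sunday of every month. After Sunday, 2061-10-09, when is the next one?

2061-11-06

October 2061 starts on a Saturday, so its 1st Sunday is 2061-10-02 (1 day in).
That is not after 2061-10-09, so look at November 2061.
November 2061 starts on a Tuesday, so its 1st Sunday is 2061-11-06 (5 days in).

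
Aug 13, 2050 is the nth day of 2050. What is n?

Days in months before Aug: 31 + 28 + 31 + 30 + 31 + 30 + 31 = 212.
Plus 13 days into Aug → day 225.

225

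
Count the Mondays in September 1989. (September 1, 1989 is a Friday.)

September 1, 1989 is a Friday; the first Monday on or after it is September 4, 1989 (3 days later).
From September 4, 1989 to September 30, 1989 is 30 − 4 = 26 days.
26 ÷ 7 = 3 full weeks with remainder 5, so 3 more Mondays after the first → 4.

4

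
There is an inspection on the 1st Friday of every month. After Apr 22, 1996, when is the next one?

May 3, 1996

Apr 1996 starts on a Monday, so its 1st Friday is Apr 5, 1996 (4 days in).
That is not after Apr 22, 1996, so look at May 1996.
May 1996 starts on a Wednesday, so its 1st Friday is May 3, 1996 (2 days in).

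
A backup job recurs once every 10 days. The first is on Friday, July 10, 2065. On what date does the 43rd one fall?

September 3, 2066

The 43rd occurrence is 42 intervals after the first: 42 × 10 = 420 days after July 10, 2065.
July has 31 days — 21 days to the end of July leaves 399.
August has 31 days (368 left).
September has 30 days (338 left).
October has 31 days (307 left).
November has 30 days (277 left).
December has 31 days (246 left).
January has 31 days (215 left).
February has 28 days (187 left).
March has 31 days (156 left).
April has 30 days (126 left).
May has 31 days (95 left).
June has 30 days (65 left).
July has 31 days (34 left).
August has 31 days (3 left).
3 days into September → September 3, 2066.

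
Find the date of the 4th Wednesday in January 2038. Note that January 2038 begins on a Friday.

27 January 2038

January 2038 begins on a Friday, so the first Wednesday is January 6 (5 days later).
The 4th Wednesday is 3 weeks later: 6 + 21 = 27.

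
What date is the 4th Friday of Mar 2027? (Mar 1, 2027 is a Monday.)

Mar 2027 begins on a Monday, so the first Friday is Mar 5 (4 days later).
The 4th Friday is 3 weeks later: 5 + 21 = 26.

Mar 26, 2027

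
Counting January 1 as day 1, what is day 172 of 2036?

Jan has 31 days (172 − 31 = 141 remain).
Feb has 29 days (141 − 29 = 112 remain).
Mar has 31 days (112 − 31 = 81 remain).
Apr has 30 days (81 − 30 = 51 remain).
May has 31 days (51 − 31 = 20 remain).
20 into Jun → Jun 20.

Jun 20, 2036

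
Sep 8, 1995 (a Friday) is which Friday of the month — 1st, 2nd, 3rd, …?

2nd

Day 8 falls in week ⌈8/7⌉ of the month.
Days 1–7 hold the 1st Friday, 8–14 the 2nd, 15–21 the 3rd, 22–28 the 4th, 29–31 the 5th.
8 is in the range for the 2nd.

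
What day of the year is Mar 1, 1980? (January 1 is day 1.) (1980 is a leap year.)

Days in months before Mar: 31 + 29 = 60.
Plus 1 day into Mar → day 61.

61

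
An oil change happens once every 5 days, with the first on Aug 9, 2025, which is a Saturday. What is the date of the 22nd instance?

Nov 22, 2025

The 22nd occurrence is 21 intervals after the first: 21 × 5 = 105 days after Aug 9, 2025.
Aug has 31 days — 22 days to the end of Aug leaves 83.
Sep has 30 days (53 left).
Oct has 31 days (22 left).
22 days into Nov → Nov 22, 2025.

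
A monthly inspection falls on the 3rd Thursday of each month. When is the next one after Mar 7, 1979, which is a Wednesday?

Mar 1979 starts on a Thursday; its first Thursday is the 1st, so the 3rd Thursday is the 15th — Mar 15, 1979.
Mar 15, 1979 is after Mar 7, 1979, so that is the next one.

Mar 15, 1979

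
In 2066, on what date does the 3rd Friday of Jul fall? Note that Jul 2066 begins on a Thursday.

Jul 16, 2066

Jul 2066 begins on a Thursday, so the first Friday is Jul 2 (1 day later).
The 3rd Friday is 2 weeks later: 2 + 14 = 16.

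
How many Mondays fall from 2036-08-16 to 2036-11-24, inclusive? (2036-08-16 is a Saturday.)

2036-08-16 is a Saturday; the first Monday on or after it is 2036-08-18 (2 days later).
From 2036-08-18 to 2036-11-24: 13 + 30 + 31 + 24 = 98 days (rest of August, September, October, November).
98 ÷ 7 = 14 full weeks with remainder 0, so 14 more Mondays after the first → 15.

15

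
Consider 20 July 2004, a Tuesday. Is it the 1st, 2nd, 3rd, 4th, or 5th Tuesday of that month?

Day 20 falls in week ⌈20/7⌉ of the month.
Days 1–7 hold the 1st Tuesday, 8–14 the 2nd, 15–21 the 3rd, 22–28 the 4th, 29–31 the 5th.
20 is in the range for the 3rd.

3rd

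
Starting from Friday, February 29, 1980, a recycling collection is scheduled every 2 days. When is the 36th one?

The 36th occurrence is 35 intervals after the first: 35 × 2 = 70 days after February 29, 1980.
February has 29 days — 0 days to the end of February leaves 70.
March has 31 days (39 left).
April has 30 days (9 left).
9 days into May → May 9, 1980.

May 9, 1980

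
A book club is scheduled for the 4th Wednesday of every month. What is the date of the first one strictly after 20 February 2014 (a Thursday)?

26 February 2014

February 2014 starts on a Saturday; its first Wednesday is the 5th, so the 4th Wednesday is the 26th — 26 February 2014.
26 February 2014 is after 20 February 2014, so that is the next one.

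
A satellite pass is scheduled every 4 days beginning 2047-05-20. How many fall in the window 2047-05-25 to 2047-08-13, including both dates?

Occurrences land 4·i days after 2047-05-20 for i = 0, 1, 2, …
2047-05-25 is 5 days after the start; 5 ÷ 4 = 1 remainder 1; since the remainder is 1, round up to i = 2. First occurrence in the window: #3 on 2047-05-28 (2×4 = 8 days in).
2047-08-13 is 85 days after the start; 85 ÷ 4 = 21 remainder 1. Last occurrence in the window: #22 on 2047-08-12.
Occurrences #3 through #22: 20 in total.

20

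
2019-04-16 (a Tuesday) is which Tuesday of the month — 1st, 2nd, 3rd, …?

Day 16 falls in week ⌈16/7⌉ of the month.
Days 1–7 hold the 1st Tuesday, 8–14 the 2nd, 15–21 the 3rd, 22–28 the 4th, 29–31 the 5th.
16 is in the range for the 3rd.

3rd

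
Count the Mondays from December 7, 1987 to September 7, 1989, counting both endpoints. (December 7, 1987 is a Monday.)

December 7, 1987 is a Monday; the first Monday on or after it is December 7, 1987.
From December 7, 1987 to September 7, 1989: 24 + 366 + 250 = 640 days (rest of 1987, 1988, to September 7, 1989 in 1989).
640 ÷ 7 = 91 full weeks with remainder 3, so 91 more Mondays after the first → 92.

92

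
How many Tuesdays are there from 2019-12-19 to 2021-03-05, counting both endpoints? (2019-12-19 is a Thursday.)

2019-12-19 is a Thursday; the first Tuesday on or after it is 2019-12-24 (5 days later).
From 2019-12-24 to 2021-03-05: 7 + 366 + 64 = 437 days (rest of 2019, 2020, to 2021-03-05 in 2021).
437 ÷ 7 = 62 full weeks with remainder 3, so 62 more Tuesdays after the first → 63.

63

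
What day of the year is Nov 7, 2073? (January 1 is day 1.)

Days in months before Nov: 31 + 28 + 31 + 30 + 31 + 30 + 31 + 31 + 30 + 31 = 304.
Plus 7 days into Nov → day 311.

311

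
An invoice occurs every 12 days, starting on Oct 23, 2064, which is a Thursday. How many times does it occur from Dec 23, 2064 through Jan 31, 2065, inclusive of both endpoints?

3

Occurrences land 12·i days after Oct 23, 2064 for i = 0, 1, 2, …
Dec 23, 2064 is 61 days after the start; 61 ÷ 12 = 5 remainder 1; since the remainder is 1, round up to i = 6. First occurrence in the window: #7 on Jan 3, 2065 (6×12 = 72 days in).
Jan 31, 2065 is 100 days after the start; 100 ÷ 12 = 8 remainder 4. Last occurrence in the window: #9 on Jan 27, 2065.
Occurrences #7 through #9: 3 in total.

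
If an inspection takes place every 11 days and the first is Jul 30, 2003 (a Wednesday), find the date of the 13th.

The 13th occurrence is 12 intervals after the first: 12 × 11 = 132 days after Jul 30, 2003.
Jul has 31 days — 1 day to the end of Jul leaves 131.
Aug has 31 days (100 left).
Sep has 30 days (70 left).
Oct has 31 days (39 left).
Nov has 30 days (9 left).
9 days into Dec → Dec 9, 2003.

Dec 9, 2003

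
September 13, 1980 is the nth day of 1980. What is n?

257

Days in months before September: 31 + 29 + 31 + 30 + 31 + 30 + 31 + 31 = 244.
Plus 13 days into September → day 257.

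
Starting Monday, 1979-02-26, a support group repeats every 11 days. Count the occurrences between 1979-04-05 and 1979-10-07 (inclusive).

Occurrences land 11·i days after 1979-02-26 for i = 0, 1, 2, …
1979-04-05 is 38 days after the start; 38 ÷ 11 = 3 remainder 5; since the remainder is 5, round up to i = 4. First occurrence in the window: #5 on 1979-04-11 (4×11 = 44 days in).
1979-10-07 is 223 days after the start; 223 ÷ 11 = 20 remainder 3. Last occurrence in the window: #21 on 1979-10-04.
Occurrences #5 through #21: 17 in total.

17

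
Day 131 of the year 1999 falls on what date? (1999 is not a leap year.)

11 May 1999

January has 31 days (131 − 31 = 100 remain).
February has 28 days (100 − 28 = 72 remain).
March has 31 days (72 − 31 = 41 remain).
April has 30 days (41 − 30 = 11 remain).
11 into May → May 11.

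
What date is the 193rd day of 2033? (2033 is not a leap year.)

January has 31 days (193 − 31 = 162 remain).
February has 28 days (162 − 28 = 134 remain).
March has 31 days (134 − 31 = 103 remain).
April has 30 days (103 − 30 = 73 remain).
May has 31 days (73 − 31 = 42 remain).
June has 30 days (42 − 30 = 12 remain).
12 into July → July 12.

2033-07-12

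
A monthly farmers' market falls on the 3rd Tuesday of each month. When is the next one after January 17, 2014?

January 21, 2014

January 2014 starts on a Wednesday; its first Tuesday is the 7th, so the 3rd Tuesday is the 21st — January 21, 2014.
January 21, 2014 is after January 17, 2014, so that is the next one.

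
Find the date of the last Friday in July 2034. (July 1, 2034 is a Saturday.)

July 2034 begins on a Saturday, so the first Friday is July 7 (6 days later).
July 2034 has 31 days. Adding weeks: 7, 14, 21, 28 — the last one ≤ 31 is the 28th.

2034-07-28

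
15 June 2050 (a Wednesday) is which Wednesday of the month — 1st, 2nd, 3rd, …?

3rd

Day 15 falls in week ⌈15/7⌉ of the month.
Days 1–7 hold the 1st Wednesday, 8–14 the 2nd, 15–21 the 3rd, 22–28 the 4th, 29–31 the 5th.
15 is in the range for the 3rd.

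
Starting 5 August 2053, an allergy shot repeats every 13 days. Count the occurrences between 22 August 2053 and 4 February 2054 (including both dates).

13

Occurrences land 13·i days after 5 August 2053 for i = 0, 1, 2, …
22 August 2053 is 17 days after the start; 17 ÷ 13 = 1 remainder 4; since the remainder is 4, round up to i = 2. First occurrence in the window: #3 on 31 August 2053 (2×13 = 26 days in).
4 February 2054 is 183 days after the start; 183 ÷ 13 = 14 remainder 1. Last occurrence in the window: #15 on 3 February 2054.
Occurrences #3 through #15: 13 in total.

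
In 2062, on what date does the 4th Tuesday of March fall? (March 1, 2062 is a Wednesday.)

March 28, 2062

March 2062 begins on a Wednesday, so the first Tuesday is March 7 (6 days later).
The 4th Tuesday is 3 weeks later: 7 + 21 = 28.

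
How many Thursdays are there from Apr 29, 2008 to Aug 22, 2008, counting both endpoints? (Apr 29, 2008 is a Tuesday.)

Apr 29, 2008 is a Tuesday; the first Thursday on or after it is May 1, 2008 (2 days later).
From May 1, 2008 to Aug 22, 2008: 30 + 30 + 31 + 22 = 113 days (rest of May, Jun, Jul, Aug).
113 ÷ 7 = 16 full weeks with remainder 1, so 16 more Thursdays after the first → 17.

17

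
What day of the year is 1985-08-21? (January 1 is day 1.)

Days in months before August: 31 + 28 + 31 + 30 + 31 + 30 + 31 = 212.
Plus 21 days into August → day 233.

233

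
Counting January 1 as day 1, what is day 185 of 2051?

4 July 2051

January has 31 days (185 − 31 = 154 remain).
February has 28 days (154 − 28 = 126 remain).
March has 31 days (126 − 31 = 95 remain).
April has 30 days (95 − 30 = 65 remain).
May has 31 days (65 − 31 = 34 remain).
June has 30 days (34 − 30 = 4 remain).
4 into July → July 4.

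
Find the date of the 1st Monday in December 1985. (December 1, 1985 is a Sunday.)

2 December 1985

December 1985 begins on a Sunday, so the first Monday is December 2 (1 day later).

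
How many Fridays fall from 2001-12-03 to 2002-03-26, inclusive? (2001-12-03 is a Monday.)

16

2001-12-03 is a Monday; the first Friday on or after it is 2001-12-07 (4 days later).
From 2001-12-07 to 2002-03-26: 24 + 31 + 28 + 26 = 109 days (rest of December, January, February, March).
109 ÷ 7 = 15 full weeks with remainder 4, so 15 more Fridays after the first → 16.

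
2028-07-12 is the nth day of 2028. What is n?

194

Days in months before July: 31 + 29 + 31 + 30 + 31 + 30 = 182.
Plus 12 days into July → day 194.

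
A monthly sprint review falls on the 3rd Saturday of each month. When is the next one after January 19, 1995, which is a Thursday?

January 1995 starts on a Sunday; its first Saturday is the 7th, so the 3rd Saturday is the 21st — January 21, 1995.
January 21, 1995 is after January 19, 1995, so that is the next one.

January 21, 1995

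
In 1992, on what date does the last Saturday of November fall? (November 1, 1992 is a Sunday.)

28 November 1992

November 1992 begins on a Sunday, so the first Saturday is November 7 (6 days later).
November 1992 has 30 days. Adding weeks: 7, 14, 21, 28 — the last one ≤ 30 is the 28th.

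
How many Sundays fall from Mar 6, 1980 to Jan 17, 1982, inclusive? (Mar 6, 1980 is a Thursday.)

98

Mar 6, 1980 is a Thursday; the first Sunday on or after it is Mar 9, 1980 (3 days later).
From Mar 9, 1980 to Jan 17, 1982: 297 + 365 + 17 = 679 days (rest of 1980, 1981, to Jan 17, 1982 in 1982).
679 ÷ 7 = 97 full weeks with remainder 0, so 97 more Sundays after the first → 98.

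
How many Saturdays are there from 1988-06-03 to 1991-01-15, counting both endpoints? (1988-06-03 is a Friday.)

1988-06-03 is a Friday; the first Saturday on or after it is 1988-06-04 (1 day later).
From 1988-06-04 to 1991-01-15: 210 + 365 + 365 + 15 = 955 days (rest of 1988, 1989, 1990, to 1991-01-15 in 1991).
955 ÷ 7 = 136 full weeks with remainder 3, so 136 more Saturdays after the first → 137.

137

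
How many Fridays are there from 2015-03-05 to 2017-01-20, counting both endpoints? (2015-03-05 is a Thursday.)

99

2015-03-05 is a Thursday; the first Friday on or after it is 2015-03-06 (1 day later).
From 2015-03-06 to 2017-01-20: 300 + 366 + 20 = 686 days (rest of 2015, 2016, to 2017-01-20 in 2017).
686 ÷ 7 = 98 full weeks with remainder 0, so 98 more Fridays after the first → 99.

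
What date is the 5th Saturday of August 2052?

August 2052 begins on a Thursday, so the first Saturday is August 3 (2 days later).
The 5th Saturday is 4 weeks later: 3 + 28 = 31.

2052-08-31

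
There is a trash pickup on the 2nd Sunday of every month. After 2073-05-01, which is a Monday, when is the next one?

2073-05-14

May 2073 starts on a Monday; its first Sunday is the 7th, so the 2nd Sunday is the 14th — 2073-05-14.
2073-05-14 is after 2073-05-01, so that is the next one.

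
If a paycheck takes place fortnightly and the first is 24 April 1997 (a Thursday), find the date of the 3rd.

22 May 1997

The 3rd occurrence is 2 intervals after the first: 2 × 14 = 28 days after 24 April 1997.
April has 30 days — 6 days to the end of April leaves 22.
22 days into May → 22 May 1997.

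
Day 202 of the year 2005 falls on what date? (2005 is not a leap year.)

January has 31 days (202 − 31 = 171 remain).
February has 28 days (171 − 28 = 143 remain).
March has 31 days (143 − 31 = 112 remain).
April has 30 days (112 − 30 = 82 remain).
May has 31 days (82 − 31 = 51 remain).
June has 30 days (51 − 30 = 21 remain).
21 into July → July 21.

July 21, 2005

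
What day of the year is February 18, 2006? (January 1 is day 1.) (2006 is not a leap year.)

49

Days in months before February: 31 = 31.
Plus 18 days into February → day 49.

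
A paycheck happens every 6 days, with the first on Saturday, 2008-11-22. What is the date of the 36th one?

2009-06-20

The 36th occurrence is 35 intervals after the first: 35 × 6 = 210 days after 2008-11-22.
November has 30 days — 8 days to the end of November leaves 202.
December has 31 days (171 left).
January has 31 days (140 left).
February has 28 days (112 left).
March has 31 days (81 left).
April has 30 days (51 left).
May has 31 days (20 left).
20 days into June → 2009-06-20.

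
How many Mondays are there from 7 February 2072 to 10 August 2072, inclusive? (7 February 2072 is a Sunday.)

7 February 2072 is a Sunday; the first Monday on or after it is 8 February 2072 (1 day later).
From 8 February 2072 to 10 August 2072: 21 + 31 + 30 + 31 + 30 + 31 + 10 = 184 days (rest of February, March, April, May, June, July, August).
184 ÷ 7 = 26 full weeks with remainder 2, so 26 more Mondays after the first → 27.

27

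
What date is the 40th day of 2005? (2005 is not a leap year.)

January has 31 days (40 − 31 = 9 remain).
9 into February → February 9.

February 9, 2005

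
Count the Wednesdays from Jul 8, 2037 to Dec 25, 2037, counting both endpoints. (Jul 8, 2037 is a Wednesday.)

25

Jul 8, 2037 is a Wednesday; the first Wednesday on or after it is Jul 8, 2037.
From Jul 8, 2037 to Dec 25, 2037: 23 + 31 + 30 + 31 + 30 + 25 = 170 days (rest of Jul, Aug, Sep, Oct, Nov, Dec).
170 ÷ 7 = 24 full weeks with remainder 2, so 24 more Wednesdays after the first → 25.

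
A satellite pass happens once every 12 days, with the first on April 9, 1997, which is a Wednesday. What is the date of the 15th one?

The 15th occurrence is 14 intervals after the first: 14 × 12 = 168 days after April 9, 1997.
April has 30 days — 21 days to the end of April leaves 147.
May has 31 days (116 left).
June has 30 days (86 left).
July has 31 days (55 left).
August has 31 days (24 left).
24 days into September → September 24, 1997.

September 24, 1997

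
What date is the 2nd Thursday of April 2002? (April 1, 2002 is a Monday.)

April 2002 begins on a Monday, so the first Thursday is April 4 (3 days later).
The 2nd Thursday is 1 weeks later: 4 + 7 = 11.

April 11, 2002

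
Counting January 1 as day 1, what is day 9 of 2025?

January 9, 2025

9 into January → January 9.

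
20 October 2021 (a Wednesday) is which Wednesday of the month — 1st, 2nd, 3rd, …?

Day 20 falls in week ⌈20/7⌉ of the month.
Days 1–7 hold the 1st Wednesday, 8–14 the 2nd, 15–21 the 3rd, 22–28 the 4th, 29–31 the 5th.
20 is in the range for the 3rd.

3rd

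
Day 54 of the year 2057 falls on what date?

January has 31 days (54 − 31 = 23 remain).
23 into February → February 23.

2057-02-23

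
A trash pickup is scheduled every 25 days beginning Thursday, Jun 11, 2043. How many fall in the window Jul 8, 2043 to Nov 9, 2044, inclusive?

Occurrences land 25·i days after Jun 11, 2043 for i = 0, 1, 2, …
Jul 8, 2043 is 27 days after the start; 27 ÷ 25 = 1 remainder 2; since the remainder is 2, round up to i = 2. First occurrence in the window: #3 on Jul 31, 2043 (2×25 = 50 days in).
Nov 9, 2044 is 517 days after the start; 517 ÷ 25 = 20 remainder 17. Last occurrence in the window: #21 on Oct 23, 2044.
Occurrences #3 through #21: 19 in total.

19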